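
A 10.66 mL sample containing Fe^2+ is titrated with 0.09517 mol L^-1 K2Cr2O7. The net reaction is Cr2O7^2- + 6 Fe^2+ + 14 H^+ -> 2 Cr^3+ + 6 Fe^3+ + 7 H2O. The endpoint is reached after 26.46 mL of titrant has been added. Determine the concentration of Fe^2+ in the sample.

1.42 M

n(K2Cr2O7) = 0.09517 x 0.02646 = 0.002518 mol.
From the balanced equation, 1 mol K2Cr2O7 reacts with 6 mol Fe^2+, so n(Fe^2+) = 0.002518 x 6/1 = 0.01511 mol.
[Fe^2+] = 0.01511 / 0.01066 L = 1.42 M.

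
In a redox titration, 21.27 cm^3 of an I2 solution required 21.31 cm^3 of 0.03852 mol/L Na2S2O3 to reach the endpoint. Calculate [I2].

n(Na2S2O3) = 0.03852 x 0.02131 = 0.0008209 mol.
From the balanced equation, 2 mol Na2S2O3 reacts with 1 mol I2, so n(I2) = 0.0008209 x 1/2 = 0.0004104 mol.
[I2] = 0.0004104 / 0.02127 L = 0.0193 M.

0.0193 M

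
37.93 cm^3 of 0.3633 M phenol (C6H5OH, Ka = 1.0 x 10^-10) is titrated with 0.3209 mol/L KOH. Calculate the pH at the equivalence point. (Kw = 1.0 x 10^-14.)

n(C6H5OH) = 0.3633 x 0.03793 = 0.01378 mol; V(KOH) at equivalence = 0.01378/0.3209 = 0.04294 L.
At equivalence all the acid is converted to C6H5O-; total volume = 0.03793 + 0.04294 = 0.08087 L, so [C6H5O-] = 0.01378/0.08087 = 0.1704 M.
Kb = Kw/Ka = 1.0e-14 / 1.0 x 10^-10 = 0.000100.
[OH^-] = sqrt(Kb x [C6H5O-]) = sqrt(0.000100 x 0.1704) = 0.00413 M.
pOH = 2.38, so pH = 14.00 - 2.38 = 11.62.

11.62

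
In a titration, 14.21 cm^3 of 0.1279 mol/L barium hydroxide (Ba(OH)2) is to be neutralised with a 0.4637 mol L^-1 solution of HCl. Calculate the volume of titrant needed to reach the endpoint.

n(Ba(OH)2) = 0.1279 mol/L x 0.01421 L = 0.001817 mol.
The neutralisation is 1 Ba(OH)2 : 2 HCl, so n(HCl) = 0.001817 x 2/1 = 0.003635 mol.
V(HCl) = 0.003635 / 0.4637 = 0.007839 L = 7.84 mL.

7.84 mL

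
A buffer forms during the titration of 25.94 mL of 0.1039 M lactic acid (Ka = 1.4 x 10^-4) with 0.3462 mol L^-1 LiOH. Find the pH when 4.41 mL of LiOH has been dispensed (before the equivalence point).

3.97

Initial n(HC3H5O3) = 0.1039 x 0.02594 = 0.002695 mol.
n(LiOH) added = 0.3462 x 0.004410 = 0.001527 mol, converting that many moles of HC3H5O3 to C3H5O3-.
Remaining n(HC3H5O3) = 0.001168 mol; n(C3H5O3-) = 0.001527 mol.
By Henderson-Hasselbalch, pH = pKa + log([A^-]/[HA]) = 3.85 + log(0.001527/0.001168) = 3.85 + (+0.12) = 3.97.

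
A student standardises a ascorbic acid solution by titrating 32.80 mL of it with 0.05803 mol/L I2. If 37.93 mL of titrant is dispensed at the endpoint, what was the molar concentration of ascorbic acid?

n(I2) = 0.05803 x 0.03793 = 0.002201 mol.
From the balanced equation, 1 mol I2 reacts with 1 mol ascorbic acid, so n(ascorbic acid) = 0.002201 x 1/1 = 0.002201 mol.
[ascorbic acid] = 0.002201 / 0.03280 L = 0.0671 M.

0.0671 M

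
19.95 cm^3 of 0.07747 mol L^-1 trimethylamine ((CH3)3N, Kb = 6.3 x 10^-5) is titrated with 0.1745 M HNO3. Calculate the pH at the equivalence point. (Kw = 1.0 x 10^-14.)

5.53

n((CH3)3N) = 0.07747 x 0.01995 = 0.001546 mol; V(HNO3) at equivalence = 0.001546/0.1745 = 0.008857 L.
At equivalence the base is fully converted to (CH3)3NH+; total volume = 0.02881 L, so [(CH3)3NH+] = 0.001546/0.02881 = 0.05365 M.
Ka((CH3)3NH+) = Kw/Kb = 1.0e-14 / 6.3 x 10^-5 = 1.59e-10.
[H^+] = sqrt(Ka x [(CH3)3NH+]) = sqrt(1.59e-10 x 0.05365) = 2.92e-6 M.
pH = -log(2.92e-6) = 5.53.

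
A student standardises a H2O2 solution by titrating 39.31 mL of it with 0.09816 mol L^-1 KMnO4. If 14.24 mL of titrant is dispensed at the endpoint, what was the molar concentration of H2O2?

n(KMnO4) = 0.09816 x 0.01424 = 0.001398 mol.
From the balanced equation, 2 mol KMnO4 reacts with 5 mol H2O2, so n(H2O2) = 0.001398 x 5/2 = 0.003494 mol.
[H2O2] = 0.003494 / 0.03931 L = 0.0889 M.

0.0889 M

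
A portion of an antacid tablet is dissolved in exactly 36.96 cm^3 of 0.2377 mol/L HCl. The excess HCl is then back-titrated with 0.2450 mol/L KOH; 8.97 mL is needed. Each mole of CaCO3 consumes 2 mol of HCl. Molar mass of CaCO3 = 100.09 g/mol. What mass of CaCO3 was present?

Total n(HCl) added = 0.2377 x 0.03696 = 0.008785 mol.
n(KOH) used = 0.2450 x 0.008970 = 0.002198 mol, which equals the excess n(HCl).
So n(HCl) consumed by the sample = 0.008785 - 0.002198 = 0.006588 mol.
n(CaCO3) = 0.006588 / 2 = 0.003294 mol.
mass = 0.003294 mol x 100.09 g/mol = 0.330 g.

0.330 g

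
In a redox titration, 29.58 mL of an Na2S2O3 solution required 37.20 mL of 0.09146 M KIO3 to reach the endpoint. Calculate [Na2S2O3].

0.690 M

n(KIO3) = 0.09146 x 0.03720 = 0.003402 mol.
From the balanced equation, 1 mol KIO3 reacts with 6 mol Na2S2O3, so n(Na2S2O3) = 0.003402 x 6/1 = 0.02041 mol.
[Na2S2O3] = 0.02041 / 0.02958 L = 0.690 M.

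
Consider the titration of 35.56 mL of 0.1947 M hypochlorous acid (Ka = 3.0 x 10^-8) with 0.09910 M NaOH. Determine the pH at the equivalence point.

n(HClO) = 0.1947 x 0.03556 = 0.006924 mol; V(NaOH) at equivalence = 0.006924/0.09910 = 0.06986 L.
At equivalence all the acid is converted to ClO-; total volume = 0.03556 + 0.06986 = 0.1054 L, so [ClO-] = 0.006924/0.1054 = 0.06567 M.
Kb = Kw/Ka = 1.0e-14 / 3.0 x 10^-8 = 3.33e-7.
[OH^-] = sqrt(Kb x [ClO-]) = sqrt(3.33e-7 x 0.06567) = 0.000148 M.
pOH = 3.83, so pH = 14.00 - 3.83 = 10.17.

10.17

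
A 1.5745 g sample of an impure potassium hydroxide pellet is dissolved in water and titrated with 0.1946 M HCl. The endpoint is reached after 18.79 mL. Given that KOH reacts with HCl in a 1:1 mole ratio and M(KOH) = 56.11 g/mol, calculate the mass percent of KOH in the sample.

13.0%

n(HCl) = 0.1946 x 0.01879 = 0.003657 mol.
n(KOH) = 0.003657 / 1 = 0.003657 mol.
mass of KOH = 0.003657 x 56.11 = 0.2052 g.
% purity = 0.2052 / 1.5745 x 100 = 13.0%.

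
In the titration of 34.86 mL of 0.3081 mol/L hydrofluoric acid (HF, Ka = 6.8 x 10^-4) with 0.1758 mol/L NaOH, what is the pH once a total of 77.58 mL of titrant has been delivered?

n(acid) = 0.3081 x 0.03486 = 0.01074 mol; n(NaOH) added = 0.1758 x 0.07758 = 0.01364 mol.
Base is in excess by 0.01364 - 0.01074 = 0.002898 mol in a total volume of 0.1124 L.
[OH^-] = 0.002898/0.1124 = 0.02578 M, so pOH = 1.59 and pH = 14.00 - 1.59 = 12.41.

12.41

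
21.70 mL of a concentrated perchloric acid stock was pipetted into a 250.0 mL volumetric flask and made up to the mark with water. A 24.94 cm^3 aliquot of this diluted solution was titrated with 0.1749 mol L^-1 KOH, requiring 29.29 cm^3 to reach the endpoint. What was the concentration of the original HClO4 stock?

2.37 M

n(KOH) = 0.1749 x 0.02929 = 0.005123 mol.
n(HClO4) in the aliquot = 0.005123 mol.
[diluted HClO4] = 0.005123 / 0.02494 = 0.2054 M.
Dilution factor = 250.0/21.70 = 11.52, so [stock] = 0.2054 x 11.52 = 2.37 M.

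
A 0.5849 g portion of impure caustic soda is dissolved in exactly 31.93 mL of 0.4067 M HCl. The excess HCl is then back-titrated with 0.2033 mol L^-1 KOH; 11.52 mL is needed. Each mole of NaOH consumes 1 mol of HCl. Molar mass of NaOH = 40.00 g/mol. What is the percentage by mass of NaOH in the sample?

72.8%

Total n(HCl) added = 0.4067 x 0.03193 = 0.01299 mol.
n(KOH) used = 0.2033 x 0.01152 = 0.002342 mol, which equals the excess n(HCl).
So n(HCl) consumed by the sample = 0.01299 - 0.002342 = 0.01064 mol.
n(NaOH) = 0.01064 / 1 = 0.01064 mol.
mass NaOH = 0.01064 x 40.00 = 0.4258 g, so %NaOH = 0.4258/0.5849 x 100 = 72.8%.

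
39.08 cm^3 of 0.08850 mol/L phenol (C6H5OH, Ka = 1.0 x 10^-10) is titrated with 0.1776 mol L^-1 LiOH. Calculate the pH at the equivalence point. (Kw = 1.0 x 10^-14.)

n(C6H5OH) = 0.08850 x 0.03908 = 0.003459 mol; V(LiOH) at equivalence = 0.003459/0.1776 = 0.01947 L.
At equivalence all the acid is converted to C6H5O-; total volume = 0.03908 + 0.01947 = 0.05855 L, so [C6H5O-] = 0.003459/0.05855 = 0.05907 M.
Kb = Kw/Ka = 1.0e-14 / 1.0 x 10^-10 = 0.000100.
[OH^-] = sqrt(Kb x [C6H5O-]) = sqrt(0.000100 x 0.05907) = 0.00243 M.
pOH = 2.61, so pH = 14.00 - 2.61 = 11.39.

11.39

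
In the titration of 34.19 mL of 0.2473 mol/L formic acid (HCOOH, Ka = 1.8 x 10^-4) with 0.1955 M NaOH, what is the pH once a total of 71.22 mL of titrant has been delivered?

n(acid) = 0.2473 x 0.03419 = 0.008455 mol; n(NaOH) added = 0.1955 x 0.07122 = 0.01392 mol.
Base is in excess by 0.01392 - 0.008455 = 0.005468 mol in a total volume of 0.1054 L.
[OH^-] = 0.005468/0.1054 = 0.05188 M, so pOH = 1.29 and pH = 14.00 - 1.29 = 12.71.

12.71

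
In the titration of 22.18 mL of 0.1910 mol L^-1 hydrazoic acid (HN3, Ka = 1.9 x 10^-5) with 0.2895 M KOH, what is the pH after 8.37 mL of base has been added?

Initial n(HN3) = 0.1910 x 0.02218 = 0.004236 mol.
n(KOH) added = 0.2895 x 0.008370 = 0.002423 mol, converting that many moles of HN3 to N3-.
Remaining n(HN3) = 0.001813 mol; n(N3-) = 0.002423 mol.
By Henderson-Hasselbalch, pH = pKa + log([A^-]/[HA]) = 4.72 + log(0.002423/0.001813) = 4.72 + (+0.13) = 4.85.

4.85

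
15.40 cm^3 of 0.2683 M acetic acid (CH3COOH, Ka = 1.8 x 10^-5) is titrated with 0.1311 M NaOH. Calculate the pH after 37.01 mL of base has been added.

12.14

n(acid) = 0.2683 x 0.01540 = 0.004132 mol; n(NaOH) added = 0.1311 x 0.03701 = 0.004852 mol.
Base is in excess by 0.004852 - 0.004132 = 0.0007202 mol in a total volume of 0.05241 L.
[OH^-] = 0.0007202/0.05241 = 0.01374 M, so pOH = 1.86 and pH = 14.00 - 1.86 = 12.14.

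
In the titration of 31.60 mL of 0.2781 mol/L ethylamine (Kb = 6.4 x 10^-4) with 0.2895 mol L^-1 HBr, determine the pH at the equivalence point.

n(C2H5NH2) = 0.2781 x 0.03160 = 0.008788 mol; V(HBr) at equivalence = 0.008788/0.2895 = 0.03036 L.
At equivalence the base is fully converted to C2H5NH3+; total volume = 0.06196 L, so [C2H5NH3+] = 0.008788/0.06196 = 0.1418 M.
Ka(C2H5NH3+) = Kw/Kb = 1.0e-14 / 6.4 x 10^-4 = 1.56e-11.
[H^+] = sqrt(Ka x [C2H5NH3+]) = sqrt(1.56e-11 x 0.1418) = 1.49e-6 M.
pH = -log(1.49e-6) = 5.83.

5.83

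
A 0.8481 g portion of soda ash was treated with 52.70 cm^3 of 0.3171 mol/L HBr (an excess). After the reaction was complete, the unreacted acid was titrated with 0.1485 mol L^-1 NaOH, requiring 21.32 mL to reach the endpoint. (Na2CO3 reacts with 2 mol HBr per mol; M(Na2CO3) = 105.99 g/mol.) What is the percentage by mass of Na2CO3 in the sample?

Total n(HBr) added = 0.3171 x 0.05270 = 0.01671 mol.
n(NaOH) used = 0.1485 x 0.02132 = 0.003166 mol, which equals the excess n(HBr).
So n(HBr) consumed by the sample = 0.01671 - 0.003166 = 0.01355 mol.
n(Na2CO3) = 0.01355 / 2 = 0.006773 mol.
mass Na2CO3 = 0.006773 x 105.99 = 0.7178 g, so %Na2CO3 = 0.7178/0.8481 x 100 = 84.6%.

84.6%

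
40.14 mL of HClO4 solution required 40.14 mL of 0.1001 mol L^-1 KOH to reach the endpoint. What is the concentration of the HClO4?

0.100 M

n(KOH) delivered = 0.1001 x 0.04014 = 0.004018 mol.
For a 1:1 reaction, n(HClO4) = 0.004018 mol.
[HClO4] = 0.004018 mol / 0.04014 L = 0.100 M.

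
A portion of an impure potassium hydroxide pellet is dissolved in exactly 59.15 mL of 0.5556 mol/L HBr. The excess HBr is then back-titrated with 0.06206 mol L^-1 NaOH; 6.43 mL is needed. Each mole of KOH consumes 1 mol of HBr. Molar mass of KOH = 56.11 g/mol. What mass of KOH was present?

1.82 g

Total n(HBr) added = 0.5556 x 0.05915 = 0.03286 mol.
n(NaOH) used = 0.06206 x 0.006430 = 0.0003990 mol, which equals the excess n(HBr).
So n(HBr) consumed by the sample = 0.03286 - 0.0003990 = 0.03246 mol.
n(KOH) = 0.03246 / 1 = 0.03246 mol.
mass = 0.03246 mol x 56.11 g/mol = 1.82 g.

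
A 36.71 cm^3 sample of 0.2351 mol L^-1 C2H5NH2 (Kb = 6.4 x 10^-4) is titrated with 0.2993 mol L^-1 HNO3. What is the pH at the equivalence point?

n(C2H5NH2) = 0.2351 x 0.03671 = 0.008631 mol; V(HNO3) at equivalence = 0.008631/0.2993 = 0.02884 L.
At equivalence the base is fully converted to C2H5NH3+; total volume = 0.06555 L, so [C2H5NH3+] = 0.008631/0.06555 = 0.1317 M.
Ka(C2H5NH3+) = Kw/Kb = 1.0e-14 / 6.4 x 10^-4 = 1.56e-11.
[H^+] = sqrt(Ka x [C2H5NH3+]) = sqrt(1.56e-11 x 0.1317) = 1.43e-6 M.
pH = -log(1.43e-6) = 5.84.

5.84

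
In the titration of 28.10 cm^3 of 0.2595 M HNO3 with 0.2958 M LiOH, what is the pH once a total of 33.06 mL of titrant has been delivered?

12.61

n(acid) = 0.2595 x 0.02810 = 0.007292 mol; n(LiOH) added = 0.2958 x 0.03306 = 0.009779 mol.
Base is in excess by 0.009779 - 0.007292 = 0.002487 mol in a total volume of 0.06116 L.
[OH^-] = 0.002487/0.06116 = 0.04067 M, so pOH = 1.39 and pH = 14.00 - 1.39 = 12.61.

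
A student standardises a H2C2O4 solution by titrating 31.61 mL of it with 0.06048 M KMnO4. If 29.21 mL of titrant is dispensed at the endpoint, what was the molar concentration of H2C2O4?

n(KMnO4) = 0.06048 x 0.02921 = 0.001767 mol.
From the balanced equation, 2 mol KMnO4 reacts with 5 mol H2C2O4, so n(H2C2O4) = 0.001767 x 5/2 = 0.004417 mol.
[H2C2O4] = 0.004417 / 0.03161 L = 0.140 M.

0.140 M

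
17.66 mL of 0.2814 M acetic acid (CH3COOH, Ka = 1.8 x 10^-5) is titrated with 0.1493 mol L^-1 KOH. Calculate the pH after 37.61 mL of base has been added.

12.07

n(acid) = 0.2814 x 0.01766 = 0.004970 mol; n(KOH) added = 0.1493 x 0.03761 = 0.005615 mol.
Base is in excess by 0.005615 - 0.004970 = 0.0006456 mol in a total volume of 0.05527 L.
[OH^-] = 0.0006456/0.05527 = 0.01168 M, so pOH = 1.93 and pH = 14.00 - 1.93 = 12.07.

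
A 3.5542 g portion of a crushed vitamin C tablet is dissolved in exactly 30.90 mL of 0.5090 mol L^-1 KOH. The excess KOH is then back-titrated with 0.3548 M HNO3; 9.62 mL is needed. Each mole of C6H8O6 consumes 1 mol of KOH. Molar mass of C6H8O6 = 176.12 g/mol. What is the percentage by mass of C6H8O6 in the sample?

61.0%

Total n(KOH) added = 0.5090 x 0.03090 = 0.01573 mol.
n(HNO3) used = 0.3548 x 0.009620 = 0.003413 mol, which equals the excess n(KOH).
So n(KOH) consumed by the sample = 0.01573 - 0.003413 = 0.01231 mol.
n(C6H8O6) = 0.01231 / 1 = 0.01231 mol.
mass C6H8O6 = 0.01231 x 176.12 = 2.169 g, so %C6H8O6 = 2.169/3.5542 x 100 = 61.0%.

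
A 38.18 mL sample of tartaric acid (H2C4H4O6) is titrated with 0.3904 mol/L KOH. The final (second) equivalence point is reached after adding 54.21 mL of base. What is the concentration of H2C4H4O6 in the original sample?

n(KOH) = 0.3904 x 0.05421 = 0.02116 mol.
At the final (second) equivalence point, 2 mol OH^- react per mol H2C4H4O6, so n(H2C4H4O6) = 0.02116 / 2 = 0.01058 mol.
[H2C4H4O6] = 0.01058 / 0.03818 L = 0.277 M.

0.277 M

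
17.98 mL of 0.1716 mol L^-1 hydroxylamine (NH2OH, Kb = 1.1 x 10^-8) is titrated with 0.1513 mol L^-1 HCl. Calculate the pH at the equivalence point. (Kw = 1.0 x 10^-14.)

3.57

n(NH2OH) = 0.1716 x 0.01798 = 0.003085 mol; V(HCl) at equivalence = 0.003085/0.1513 = 0.02039 L.
At equivalence the base is fully converted to NH3OH+; total volume = 0.03837 L, so [NH3OH+] = 0.003085/0.03837 = 0.08041 M.
Ka(NH3OH+) = Kw/Kb = 1.0e-14 / 1.1 x 10^-8 = 9.09e-7.
[H^+] = sqrt(Ka x [NH3OH+]) = sqrt(9.09e-7 x 0.08041) = 0.000270 M.
pH = -log(0.000270) = 3.57.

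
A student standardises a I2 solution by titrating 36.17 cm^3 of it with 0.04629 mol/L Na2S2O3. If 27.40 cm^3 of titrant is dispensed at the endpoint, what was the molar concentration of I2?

n(Na2S2O3) = 0.04629 x 0.02740 = 0.001268 mol.
From the balanced equation, 2 mol Na2S2O3 reacts with 1 mol I2, so n(I2) = 0.001268 x 1/2 = 0.0006342 mol.
[I2] = 0.0006342 / 0.03617 L = 0.0175 M.

0.0175 M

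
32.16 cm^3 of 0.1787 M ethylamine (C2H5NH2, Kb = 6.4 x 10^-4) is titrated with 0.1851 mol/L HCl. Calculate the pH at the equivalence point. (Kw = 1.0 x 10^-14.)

n(C2H5NH2) = 0.1787 x 0.03216 = 0.005747 mol; V(HCl) at equivalence = 0.005747/0.1851 = 0.03105 L.
At equivalence the base is fully converted to C2H5NH3+; total volume = 0.06321 L, so [C2H5NH3+] = 0.005747/0.06321 = 0.09092 M.
Ka(C2H5NH3+) = Kw/Kb = 1.0e-14 / 6.4 x 10^-4 = 1.56e-11.
[H^+] = sqrt(Ka x [C2H5NH3+]) = sqrt(1.56e-11 x 0.09092) = 1.19e-6 M.
pH = -log(1.19e-6) = 5.92.

5.92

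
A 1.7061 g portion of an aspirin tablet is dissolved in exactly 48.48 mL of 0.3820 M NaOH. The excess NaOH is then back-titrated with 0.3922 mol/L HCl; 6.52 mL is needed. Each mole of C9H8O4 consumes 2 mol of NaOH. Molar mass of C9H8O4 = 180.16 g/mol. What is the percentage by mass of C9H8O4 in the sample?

Total n(NaOH) added = 0.3820 x 0.04848 = 0.01852 mol.
n(HCl) used = 0.3922 x 0.006520 = 0.002557 mol, which equals the excess n(NaOH).
So n(NaOH) consumed by the sample = 0.01852 - 0.002557 = 0.01596 mol.
n(C9H8O4) = 0.01596 / 2 = 0.007981 mol.
mass C9H8O4 = 0.007981 x 180.16 = 1.438 g, so %C9H8O4 = 1.438/1.7061 x 100 = 84.3%.

84.3%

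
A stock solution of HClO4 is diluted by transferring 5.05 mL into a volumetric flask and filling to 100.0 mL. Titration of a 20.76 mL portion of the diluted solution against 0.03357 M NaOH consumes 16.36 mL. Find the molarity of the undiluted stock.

0.524 M

n(NaOH) = 0.03357 x 0.01636 = 0.0005492 mol.
n(HClO4) in the aliquot = 0.0005492 mol.
[diluted HClO4] = 0.0005492 / 0.02076 = 0.02645 M.
Dilution factor = 100.0/5.050 = 19.80, so [stock] = 0.02645 x 19.80 = 0.524 M.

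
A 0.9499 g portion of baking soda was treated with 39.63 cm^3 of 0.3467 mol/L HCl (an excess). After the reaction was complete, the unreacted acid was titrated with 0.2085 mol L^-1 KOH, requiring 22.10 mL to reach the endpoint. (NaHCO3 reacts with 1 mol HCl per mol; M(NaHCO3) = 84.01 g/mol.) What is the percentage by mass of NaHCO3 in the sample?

80.8%

Total n(HCl) added = 0.3467 x 0.03963 = 0.01374 mol.
n(KOH) used = 0.2085 x 0.02210 = 0.004608 mol, which equals the excess n(HCl).
So n(HCl) consumed by the sample = 0.01374 - 0.004608 = 0.009132 mol.
n(NaHCO3) = 0.009132 / 1 = 0.009132 mol.
mass NaHCO3 = 0.009132 x 84.01 = 0.7672 g, so %NaHCO3 = 0.7672/0.9499 x 100 = 80.8%.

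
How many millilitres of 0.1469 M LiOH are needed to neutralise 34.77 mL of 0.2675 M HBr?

63.3 mL

n(HBr) = 0.2675 mol/L x 0.03477 L = 0.009301 mol.
At equivalence n(LiOH) = n(HBr) = 0.009301 mol.
V(LiOH) = 0.009301 / 0.1469 = 0.06332 L = 63.3 mL.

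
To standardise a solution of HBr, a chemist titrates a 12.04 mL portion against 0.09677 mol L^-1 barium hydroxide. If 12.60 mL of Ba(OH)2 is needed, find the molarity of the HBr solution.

0.203 M

n(Ba(OH)2) delivered = 0.09677 x 0.01260 = 0.001219 mol.
The reaction is 2 HBr + 1 Ba(OH)2, so n(HBr) = 0.001219 x 2/1 = 0.002439 mol.
[HBr] = 0.002439 mol / 0.01204 L = 0.203 M.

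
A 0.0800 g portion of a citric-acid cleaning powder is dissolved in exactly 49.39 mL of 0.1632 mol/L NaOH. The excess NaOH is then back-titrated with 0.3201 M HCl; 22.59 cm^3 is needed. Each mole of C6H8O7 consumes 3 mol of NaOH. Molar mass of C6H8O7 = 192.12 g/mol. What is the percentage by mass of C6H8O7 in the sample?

Total n(NaOH) added = 0.1632 x 0.04939 = 0.008060 mol.
n(HCl) used = 0.3201 x 0.02259 = 0.007231 mol, which equals the excess n(NaOH).
So n(NaOH) consumed by the sample = 0.008060 - 0.007231 = 0.0008294 mol.
n(C6H8O7) = 0.0008294 / 3 = 0.0002765 mol.
mass C6H8O7 = 0.0002765 x 192.12 = 0.05311 g, so %C6H8O7 = 0.05311/0.0800 x 100 = 66.4%.

66.4%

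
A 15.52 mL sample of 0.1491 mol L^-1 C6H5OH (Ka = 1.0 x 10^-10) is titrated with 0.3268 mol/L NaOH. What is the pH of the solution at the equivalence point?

11.51

n(C6H5OH) = 0.1491 x 0.01552 = 0.002314 mol; V(NaOH) at equivalence = 0.002314/0.3268 = 0.007081 L.
At equivalence all the acid is converted to C6H5O-; total volume = 0.01552 + 0.007081 = 0.02260 L, so [C6H5O-] = 0.002314/0.02260 = 0.1024 M.
Kb = Kw/Ka = 1.0e-14 / 1.0 x 10^-10 = 0.000100.
[OH^-] = sqrt(Kb x [C6H5O-]) = sqrt(0.000100 x 0.1024) = 0.00320 M.
pOH = 2.49, so pH = 14.00 - 2.49 = 11.51.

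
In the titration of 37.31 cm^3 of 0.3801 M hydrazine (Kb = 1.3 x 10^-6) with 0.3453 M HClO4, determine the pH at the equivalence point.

n(N2H4) = 0.3801 x 0.03731 = 0.01418 mol; V(HClO4) at equivalence = 0.01418/0.3453 = 0.04107 L.
At equivalence the base is fully converted to N2H5+; total volume = 0.07838 L, so [N2H5+] = 0.01418/0.07838 = 0.1809 M.
Ka(N2H5+) = Kw/Kb = 1.0e-14 / 1.3 x 10^-6 = 7.69e-9.
[H^+] = sqrt(Ka x [N2H5+]) = sqrt(7.69e-9 x 0.1809) = 3.73e-5 M.
pH = -log(3.73e-5) = 4.43.

4.43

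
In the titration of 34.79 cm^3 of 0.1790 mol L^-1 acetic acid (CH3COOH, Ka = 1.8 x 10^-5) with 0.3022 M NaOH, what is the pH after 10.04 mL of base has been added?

4.72

Initial n(CH3COOH) = 0.1790 x 0.03479 = 0.006227 mol.
n(NaOH) added = 0.3022 x 0.01004 = 0.003034 mol, converting that many moles of CH3COOH to CH3COO-.
Remaining n(CH3COOH) = 0.003193 mol; n(CH3COO-) = 0.003034 mol.
By Henderson-Hasselbalch, pH = pKa + log([A^-]/[HA]) = 4.74 + log(0.003034/0.003193) = 4.74 + (-0.02) = 4.72.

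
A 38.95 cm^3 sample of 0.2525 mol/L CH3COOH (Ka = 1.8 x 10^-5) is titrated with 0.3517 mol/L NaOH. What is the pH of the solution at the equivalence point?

8.96

n(CH3COOH) = 0.2525 x 0.03895 = 0.009835 mol; V(NaOH) at equivalence = 0.009835/0.3517 = 0.02796 L.
At equivalence all the acid is converted to CH3COO-; total volume = 0.03895 + 0.02796 = 0.06691 L, so [CH3COO-] = 0.009835/0.06691 = 0.1470 M.
Kb = Kw/Ka = 1.0e-14 / 1.8 x 10^-5 = 5.56e-10.
[OH^-] = sqrt(Kb x [CH3COO-]) = sqrt(5.56e-10 x 0.1470) = 9.04e-6 M.
pOH = 5.04, so pH = 14.00 - 5.04 = 8.96.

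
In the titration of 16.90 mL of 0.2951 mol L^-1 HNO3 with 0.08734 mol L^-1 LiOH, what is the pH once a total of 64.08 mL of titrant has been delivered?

11.88

n(acid) = 0.2951 x 0.01690 = 0.004987 mol; n(LiOH) added = 0.08734 x 0.06408 = 0.005597 mol.
Base is in excess by 0.005597 - 0.004987 = 0.0006096 mol in a total volume of 0.08098 L.
[OH^-] = 0.0006096/0.08098 = 0.007527 M, so pOH = 2.12 and pH = 14.00 - 2.12 = 11.88.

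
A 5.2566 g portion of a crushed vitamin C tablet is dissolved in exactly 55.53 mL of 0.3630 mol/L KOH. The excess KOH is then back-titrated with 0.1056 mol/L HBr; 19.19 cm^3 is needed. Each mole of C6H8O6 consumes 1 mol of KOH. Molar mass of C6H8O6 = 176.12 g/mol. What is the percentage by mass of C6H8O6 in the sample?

60.7%

Total n(KOH) added = 0.3630 x 0.05553 = 0.02016 mol.
n(HBr) used = 0.1056 x 0.01919 = 0.002026 mol, which equals the excess n(KOH).
So n(KOH) consumed by the sample = 0.02016 - 0.002026 = 0.01813 mol.
n(C6H8O6) = 0.01813 / 1 = 0.01813 mol.
mass C6H8O6 = 0.01813 x 176.12 = 3.193 g, so %C6H8O6 = 3.193/5.2566 x 100 = 60.7%.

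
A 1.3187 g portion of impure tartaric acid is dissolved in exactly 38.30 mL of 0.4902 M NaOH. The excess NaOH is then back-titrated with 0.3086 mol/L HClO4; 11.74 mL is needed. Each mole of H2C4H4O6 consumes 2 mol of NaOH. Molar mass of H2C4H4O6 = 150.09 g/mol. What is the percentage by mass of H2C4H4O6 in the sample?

Total n(NaOH) added = 0.4902 x 0.03830 = 0.01877 mol.
n(HClO4) used = 0.3086 x 0.01174 = 0.003623 mol, which equals the excess n(NaOH).
So n(NaOH) consumed by the sample = 0.01877 - 0.003623 = 0.01515 mol.
n(H2C4H4O6) = 0.01515 / 2 = 0.007576 mol.
mass H2C4H4O6 = 0.007576 x 150.09 = 1.137 g, so %H2C4H4O6 = 1.137/1.3187 x 100 = 86.2%.

86.2%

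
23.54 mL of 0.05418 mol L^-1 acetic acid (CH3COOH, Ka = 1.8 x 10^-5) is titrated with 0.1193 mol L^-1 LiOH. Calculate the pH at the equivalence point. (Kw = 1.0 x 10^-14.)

n(CH3COOH) = 0.05418 x 0.02354 = 0.001275 mol; V(LiOH) at equivalence = 0.001275/0.1193 = 0.01069 L.
At equivalence all the acid is converted to CH3COO-; total volume = 0.02354 + 0.01069 = 0.03423 L, so [CH3COO-] = 0.001275/0.03423 = 0.03726 M.
Kb = Kw/Ka = 1.0e-14 / 1.8 x 10^-5 = 5.56e-10.
[OH^-] = sqrt(Kb x [CH3COO-]) = sqrt(5.56e-10 x 0.03726) = 4.55e-6 M.
pOH = 5.34, so pH = 14.00 - 5.34 = 8.66.

8.66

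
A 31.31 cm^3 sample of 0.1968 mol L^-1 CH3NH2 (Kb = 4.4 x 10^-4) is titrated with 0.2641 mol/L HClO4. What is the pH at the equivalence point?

n(CH3NH2) = 0.1968 x 0.03131 = 0.006162 mol; V(HClO4) at equivalence = 0.006162/0.2641 = 0.02333 L.
At equivalence the base is fully converted to CH3NH3+; total volume = 0.05464 L, so [CH3NH3+] = 0.006162/0.05464 = 0.1128 M.
Ka(CH3NH3+) = Kw/Kb = 1.0e-14 / 4.4 x 10^-4 = 2.27e-11.
[H^+] = sqrt(Ka x [CH3NH3+]) = sqrt(2.27e-11 x 0.1128) = 1.60e-6 M.
pH = -log(1.60e-6) = 5.80.

5.80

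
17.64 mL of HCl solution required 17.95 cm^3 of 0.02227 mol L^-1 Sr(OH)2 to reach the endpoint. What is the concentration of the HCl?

n(Sr(OH)2) delivered = 0.02227 x 0.01795 = 0.0003997 mol.
The reaction is 2 HCl + 1 Sr(OH)2, so n(HCl) = 0.0003997 x 2/1 = 0.0007995 mol.
[HCl] = 0.0007995 mol / 0.01764 L = 0.0453 M.

0.0453 M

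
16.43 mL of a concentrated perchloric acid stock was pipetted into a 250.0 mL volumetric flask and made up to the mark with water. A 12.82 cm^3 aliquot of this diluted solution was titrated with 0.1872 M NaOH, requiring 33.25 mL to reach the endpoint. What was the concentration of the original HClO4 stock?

n(NaOH) = 0.1872 x 0.03325 = 0.006224 mol.
n(HClO4) in the aliquot = 0.006224 mol.
[diluted HClO4] = 0.006224 / 0.01282 = 0.4855 M.
Dilution factor = 250.0/16.43 = 15.22, so [stock] = 0.4855 x 15.22 = 7.39 M.

7.39 M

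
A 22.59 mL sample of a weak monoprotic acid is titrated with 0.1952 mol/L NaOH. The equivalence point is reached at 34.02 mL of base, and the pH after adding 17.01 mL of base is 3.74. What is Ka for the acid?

17.01 mL is half of the equivalence volume, so this is the half-equivalence point where [HA] = [A^-].
At half-equivalence pH = pKa, so pKa = 3.74.
Ka = 10^(-3.74) = 1.8 x 10^-4.

1.8 x 10^-4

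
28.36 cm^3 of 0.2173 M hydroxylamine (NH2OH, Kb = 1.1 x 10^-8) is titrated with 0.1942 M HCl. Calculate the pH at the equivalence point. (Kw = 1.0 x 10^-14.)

n(NH2OH) = 0.2173 x 0.02836 = 0.006163 mol; V(HCl) at equivalence = 0.006163/0.1942 = 0.03173 L.
At equivalence the base is fully converted to NH3OH+; total volume = 0.06009 L, so [NH3OH+] = 0.006163/0.06009 = 0.1026 M.
Ka(NH3OH+) = Kw/Kb = 1.0e-14 / 1.1 x 10^-8 = 9.09e-7.
[H^+] = sqrt(Ka x [NH3OH+]) = sqrt(9.09e-7 x 0.1026) = 0.000305 M.
pH = -log(0.000305) = 3.52.

3.52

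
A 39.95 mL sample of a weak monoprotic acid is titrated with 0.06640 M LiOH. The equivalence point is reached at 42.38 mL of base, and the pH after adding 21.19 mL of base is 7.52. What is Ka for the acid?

3.0 x 10^-8

21.19 mL is half of the equivalence volume, so this is the half-equivalence point where [HA] = [A^-].
At half-equivalence pH = pKa, so pKa = 7.52.
Ka = 10^(-7.52) = 3.0 x 10^-8.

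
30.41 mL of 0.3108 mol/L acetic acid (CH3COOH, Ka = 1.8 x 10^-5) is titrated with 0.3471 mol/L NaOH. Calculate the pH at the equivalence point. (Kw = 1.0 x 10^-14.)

8.98

n(CH3COOH) = 0.3108 x 0.03041 = 0.009451 mol; V(NaOH) at equivalence = 0.009451/0.3471 = 0.02723 L.
At equivalence all the acid is converted to CH3COO-; total volume = 0.03041 + 0.02723 = 0.05764 L, so [CH3COO-] = 0.009451/0.05764 = 0.1640 M.
Kb = Kw/Ka = 1.0e-14 / 1.8 x 10^-5 = 5.56e-10.
[OH^-] = sqrt(Kb x [CH3COO-]) = sqrt(5.56e-10 x 0.1640) = 9.54e-6 M.
pOH = 5.02, so pH = 14.00 - 5.02 = 8.98.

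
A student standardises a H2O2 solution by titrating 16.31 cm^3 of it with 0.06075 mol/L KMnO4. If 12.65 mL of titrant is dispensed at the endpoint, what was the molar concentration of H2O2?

0.118 M

n(KMnO4) = 0.06075 x 0.01265 = 0.0007685 mol.
From the balanced equation, 2 mol KMnO4 reacts with 5 mol H2O2, so n(H2O2) = 0.0007685 x 5/2 = 0.001921 mol.
[H2O2] = 0.001921 / 0.01631 L = 0.118 M.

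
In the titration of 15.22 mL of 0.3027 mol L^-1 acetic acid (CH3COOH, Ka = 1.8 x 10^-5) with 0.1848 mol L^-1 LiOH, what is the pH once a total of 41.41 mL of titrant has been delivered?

12.73

n(acid) = 0.3027 x 0.01522 = 0.004607 mol; n(LiOH) added = 0.1848 x 0.04141 = 0.007653 mol.
Base is in excess by 0.007653 - 0.004607 = 0.003045 mol in a total volume of 0.05663 L.
[OH^-] = 0.003045/0.05663 = 0.05378 M, so pOH = 1.27 and pH = 14.00 - 1.27 = 12.73.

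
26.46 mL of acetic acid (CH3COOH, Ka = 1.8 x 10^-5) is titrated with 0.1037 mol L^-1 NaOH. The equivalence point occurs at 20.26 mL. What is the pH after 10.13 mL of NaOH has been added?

4.74

10.13 mL is exactly half the equivalence volume (20.26/2), i.e. the half-equivalence point.
There, n(HA) = n(A^-), so pH = pKa = -log(1.8 x 10^-5) = 4.74.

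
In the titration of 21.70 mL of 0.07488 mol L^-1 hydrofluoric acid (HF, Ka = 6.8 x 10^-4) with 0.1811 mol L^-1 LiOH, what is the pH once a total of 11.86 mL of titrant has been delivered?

12.19

n(acid) = 0.07488 x 0.02170 = 0.001625 mol; n(LiOH) added = 0.1811 x 0.01186 = 0.002148 mol.
Base is in excess by 0.002148 - 0.001625 = 0.0005230 mol in a total volume of 0.03356 L.
[OH^-] = 0.0005230/0.03356 = 0.01558 M, so pOH = 1.81 and pH = 14.00 - 1.81 = 12.19.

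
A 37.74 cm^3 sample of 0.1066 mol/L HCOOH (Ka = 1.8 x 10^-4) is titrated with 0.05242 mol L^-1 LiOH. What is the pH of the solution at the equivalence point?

n(HCOOH) = 0.1066 x 0.03774 = 0.004023 mol; V(LiOH) at equivalence = 0.004023/0.05242 = 0.07675 L.
At equivalence all the acid is converted to HCOO-; total volume = 0.03774 + 0.07675 = 0.1145 L, so [HCOO-] = 0.004023/0.1145 = 0.03514 M.
Kb = Kw/Ka = 1.0e-14 / 1.8 x 10^-4 = 5.56e-11.
[OH^-] = sqrt(Kb x [HCOO-]) = sqrt(5.56e-11 x 0.03514) = 1.40e-6 M.
pOH = 5.85, so pH = 14.00 - 5.85 = 8.15.

8.15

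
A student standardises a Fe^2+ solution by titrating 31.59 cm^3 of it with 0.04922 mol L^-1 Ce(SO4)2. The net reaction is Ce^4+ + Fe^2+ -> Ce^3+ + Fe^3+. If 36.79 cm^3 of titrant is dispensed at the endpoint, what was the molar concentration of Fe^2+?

0.0573 M

n(Ce(SO4)2) = 0.04922 x 0.03679 = 0.001811 mol.
From the balanced equation, 1 mol Ce(SO4)2 reacts with 1 mol Fe^2+, so n(Fe^2+) = 0.001811 x 1/1 = 0.001811 mol.
[Fe^2+] = 0.001811 / 0.03159 L = 0.0573 M.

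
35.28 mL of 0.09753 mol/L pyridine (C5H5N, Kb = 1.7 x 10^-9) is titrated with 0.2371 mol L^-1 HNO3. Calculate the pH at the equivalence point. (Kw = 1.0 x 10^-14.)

n(C5H5N) = 0.09753 x 0.03528 = 0.003441 mol; V(HNO3) at equivalence = 0.003441/0.2371 = 0.01451 L.
At equivalence the base is fully converted to C5H5NH+; total volume = 0.04979 L, so [C5H5NH+] = 0.003441/0.04979 = 0.06910 M.
Ka(C5H5NH+) = Kw/Kb = 1.0e-14 / 1.7 x 10^-9 = 5.88e-6.
[H^+] = sqrt(Ka x [C5H5NH+]) = sqrt(5.88e-6 x 0.06910) = 0.000638 M.
pH = -log(0.000638) = 3.20.

3.20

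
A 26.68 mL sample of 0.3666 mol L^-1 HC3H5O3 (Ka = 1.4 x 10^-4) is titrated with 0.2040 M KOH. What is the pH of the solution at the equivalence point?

8.49

n(HC3H5O3) = 0.3666 x 0.02668 = 0.009781 mol; V(KOH) at equivalence = 0.009781/0.2040 = 0.04795 L.
At equivalence all the acid is converted to C3H5O3-; total volume = 0.02668 + 0.04795 = 0.07463 L, so [C3H5O3-] = 0.009781/0.07463 = 0.1311 M.
Kb = Kw/Ka = 1.0e-14 / 1.4 x 10^-4 = 7.14e-11.
[OH^-] = sqrt(Kb x [C3H5O3-]) = sqrt(7.14e-11 x 0.1311) = 3.06e-6 M.
pOH = 5.51, so pH = 14.00 - 5.51 = 8.49.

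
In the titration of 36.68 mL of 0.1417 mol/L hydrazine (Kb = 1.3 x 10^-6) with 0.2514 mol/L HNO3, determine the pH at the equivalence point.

n(N2H4) = 0.1417 x 0.03668 = 0.005198 mol; V(HNO3) at equivalence = 0.005198/0.2514 = 0.02067 L.
At equivalence the base is fully converted to N2H5+; total volume = 0.05735 L, so [N2H5+] = 0.005198/0.05735 = 0.09062 M.
Ka(N2H5+) = Kw/Kb = 1.0e-14 / 1.3 x 10^-6 = 7.69e-9.
[H^+] = sqrt(Ka x [N2H5+]) = sqrt(7.69e-9 x 0.09062) = 2.64e-5 M.
pH = -log(2.64e-5) = 4.58.

4.58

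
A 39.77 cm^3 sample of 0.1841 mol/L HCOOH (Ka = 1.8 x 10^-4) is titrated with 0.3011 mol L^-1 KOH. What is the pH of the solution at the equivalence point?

n(HCOOH) = 0.1841 x 0.03977 = 0.007322 mol; V(KOH) at equivalence = 0.007322/0.3011 = 0.02432 L.
At equivalence all the acid is converted to HCOO-; total volume = 0.03977 + 0.02432 = 0.06409 L, so [HCOO-] = 0.007322/0.06409 = 0.1142 M.
Kb = Kw/Ka = 1.0e-14 / 1.8 x 10^-4 = 5.56e-11.
[OH^-] = sqrt(Kb x [HCOO-]) = sqrt(5.56e-11 x 0.1142) = 2.52e-6 M.
pOH = 5.60, so pH = 14.00 - 5.60 = 8.40.

8.40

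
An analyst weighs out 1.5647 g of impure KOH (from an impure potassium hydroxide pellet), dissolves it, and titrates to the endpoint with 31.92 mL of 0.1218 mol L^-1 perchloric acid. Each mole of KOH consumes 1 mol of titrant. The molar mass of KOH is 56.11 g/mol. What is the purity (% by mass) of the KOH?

13.9%

n(HClO4) = 0.1218 x 0.03192 = 0.003888 mol.
n(KOH) = 0.003888 / 1 = 0.003888 mol.
mass of KOH = 0.003888 x 56.11 = 0.2181 g.
% purity = 0.2181 / 1.5647 x 100 = 13.9%.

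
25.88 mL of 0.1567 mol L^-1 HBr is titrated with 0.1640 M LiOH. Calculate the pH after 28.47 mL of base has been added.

n(acid) = 0.1567 x 0.02588 = 0.004055 mol; n(LiOH) added = 0.1640 x 0.02847 = 0.004669 mol.
Base is in excess by 0.004669 - 0.004055 = 0.0006137 mol in a total volume of 0.05435 L.
[OH^-] = 0.0006137/0.05435 = 0.01129 M, so pOH = 1.95 and pH = 14.00 - 1.95 = 12.05.

12.05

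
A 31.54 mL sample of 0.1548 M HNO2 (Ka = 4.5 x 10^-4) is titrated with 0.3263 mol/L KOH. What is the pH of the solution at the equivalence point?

n(HNO2) = 0.1548 x 0.03154 = 0.004882 mol; V(KOH) at equivalence = 0.004882/0.3263 = 0.01496 L.
At equivalence all the acid is converted to NO2-; total volume = 0.03154 + 0.01496 = 0.04650 L, so [NO2-] = 0.004882/0.04650 = 0.1050 M.
Kb = Kw/Ka = 1.0e-14 / 4.5 x 10^-4 = 2.22e-11.
[OH^-] = sqrt(Kb x [NO2-]) = sqrt(2.22e-11 x 0.1050) = 1.53e-6 M.
pOH = 5.82, so pH = 14.00 - 5.82 = 8.18.

8.18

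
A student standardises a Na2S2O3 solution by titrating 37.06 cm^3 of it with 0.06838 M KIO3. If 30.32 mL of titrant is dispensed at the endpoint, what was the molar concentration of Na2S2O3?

0.336 M

n(KIO3) = 0.06838 x 0.03032 = 0.002073 mol.
From the balanced equation, 1 mol KIO3 reacts with 6 mol Na2S2O3, so n(Na2S2O3) = 0.002073 x 6/1 = 0.01244 mol.
[Na2S2O3] = 0.01244 / 0.03706 L = 0.336 M.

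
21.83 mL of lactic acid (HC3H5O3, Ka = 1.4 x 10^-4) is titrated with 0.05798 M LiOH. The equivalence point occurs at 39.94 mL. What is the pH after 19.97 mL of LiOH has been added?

19.97 mL is exactly half the equivalence volume (39.94/2), i.e. the half-equivalence point.
There, n(HA) = n(A^-), so pH = pKa = -log(1.4 x 10^-4) = 3.85.

3.85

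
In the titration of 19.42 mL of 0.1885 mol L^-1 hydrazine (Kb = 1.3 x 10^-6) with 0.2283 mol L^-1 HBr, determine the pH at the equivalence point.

n(N2H4) = 0.1885 x 0.01942 = 0.003661 mol; V(HBr) at equivalence = 0.003661/0.2283 = 0.01603 L.
At equivalence the base is fully converted to N2H5+; total volume = 0.03545 L, so [N2H5+] = 0.003661/0.03545 = 0.1032 M.
Ka(N2H5+) = Kw/Kb = 1.0e-14 / 1.3 x 10^-6 = 7.69e-9.
[H^+] = sqrt(Ka x [N2H5+]) = sqrt(7.69e-9 x 0.1032) = 2.82e-5 M.
pH = -log(2.82e-5) = 4.55.

4.55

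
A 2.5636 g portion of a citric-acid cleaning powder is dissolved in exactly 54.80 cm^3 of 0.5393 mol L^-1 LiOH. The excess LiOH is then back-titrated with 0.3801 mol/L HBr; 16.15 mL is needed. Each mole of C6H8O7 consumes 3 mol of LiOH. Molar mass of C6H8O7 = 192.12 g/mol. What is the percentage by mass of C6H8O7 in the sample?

Total n(LiOH) added = 0.5393 x 0.05480 = 0.02955 mol.
n(HBr) used = 0.3801 x 0.01615 = 0.006139 mol, which equals the excess n(LiOH).
So n(LiOH) consumed by the sample = 0.02955 - 0.006139 = 0.02342 mol.
n(C6H8O7) = 0.02342 / 3 = 0.007805 mol.
mass C6H8O7 = 0.007805 x 192.12 = 1.499 g, so %C6H8O7 = 1.499/2.5636 x 100 = 58.5%.

58.5%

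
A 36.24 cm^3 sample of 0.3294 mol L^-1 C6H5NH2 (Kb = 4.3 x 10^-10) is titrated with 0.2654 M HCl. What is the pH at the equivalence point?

2.73

n(C6H5NH2) = 0.3294 x 0.03624 = 0.01194 mol; V(HCl) at equivalence = 0.01194/0.2654 = 0.04498 L.
At equivalence the base is fully converted to C6H5NH3+; total volume = 0.08122 L, so [C6H5NH3+] = 0.01194/0.08122 = 0.1470 M.
Ka(C6H5NH3+) = Kw/Kb = 1.0e-14 / 4.3 x 10^-10 = 2.33e-5.
[H^+] = sqrt(Ka x [C6H5NH3+]) = sqrt(2.33e-5 x 0.1470) = 0.00185 M.
pH = -log(0.00185) = 2.73.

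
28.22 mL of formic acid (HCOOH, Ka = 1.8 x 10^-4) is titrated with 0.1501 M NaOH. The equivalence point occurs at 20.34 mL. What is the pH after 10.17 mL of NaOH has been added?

10.17 mL is exactly half the equivalence volume (20.34/2), i.e. the half-equivalence point.
There, n(HA) = n(A^-), so pH = pKa = -log(1.8 x 10^-4) = 3.74.

3.74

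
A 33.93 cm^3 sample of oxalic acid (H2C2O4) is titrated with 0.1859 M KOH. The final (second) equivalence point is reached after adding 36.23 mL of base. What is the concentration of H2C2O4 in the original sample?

0.0993 M

n(KOH) = 0.1859 x 0.03623 = 0.006735 mol.
At the final (second) equivalence point, 2 mol OH^- react per mol H2C2O4, so n(H2C2O4) = 0.006735 / 2 = 0.003368 mol.
[H2C2O4] = 0.003368 / 0.03393 L = 0.0993 M.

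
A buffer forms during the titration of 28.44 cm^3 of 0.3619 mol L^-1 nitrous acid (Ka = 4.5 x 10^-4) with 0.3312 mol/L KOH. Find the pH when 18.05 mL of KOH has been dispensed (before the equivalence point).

3.49

Initial n(HNO2) = 0.3619 x 0.02844 = 0.01029 mol.
n(KOH) added = 0.3312 x 0.01805 = 0.005978 mol, converting that many moles of HNO2 to NO2-.
Remaining n(HNO2) = 0.004314 mol; n(NO2-) = 0.005978 mol.
By Henderson-Hasselbalch, pH = pKa + log([A^-]/[HA]) = 3.35 + log(0.005978/0.004314) = 3.35 + (+0.14) = 3.49.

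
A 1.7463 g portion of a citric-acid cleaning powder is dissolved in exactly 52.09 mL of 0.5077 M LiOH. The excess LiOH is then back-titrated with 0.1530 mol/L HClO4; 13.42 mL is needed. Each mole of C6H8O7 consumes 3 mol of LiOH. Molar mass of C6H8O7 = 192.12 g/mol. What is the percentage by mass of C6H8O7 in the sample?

Total n(LiOH) added = 0.5077 x 0.05209 = 0.02645 mol.
n(HClO4) used = 0.1530 x 0.01342 = 0.002053 mol, which equals the excess n(LiOH).
So n(LiOH) consumed by the sample = 0.02645 - 0.002053 = 0.02439 mol.
n(C6H8O7) = 0.02439 / 3 = 0.008131 mol.
mass C6H8O7 = 0.008131 x 192.12 = 1.562 g, so %C6H8O7 = 1.562/1.7463 x 100 = 89.5%.

89.5%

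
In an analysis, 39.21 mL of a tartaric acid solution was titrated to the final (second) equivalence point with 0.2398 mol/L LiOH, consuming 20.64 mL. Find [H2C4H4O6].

0.0631 M

n(LiOH) = 0.2398 x 0.02064 = 0.004949 mol.
At the final (second) equivalence point, 2 mol OH^- react per mol H2C4H4O6, so n(H2C4H4O6) = 0.004949 / 2 = 0.002475 mol.
[H2C4H4O6] = 0.002475 / 0.03921 L = 0.0631 M.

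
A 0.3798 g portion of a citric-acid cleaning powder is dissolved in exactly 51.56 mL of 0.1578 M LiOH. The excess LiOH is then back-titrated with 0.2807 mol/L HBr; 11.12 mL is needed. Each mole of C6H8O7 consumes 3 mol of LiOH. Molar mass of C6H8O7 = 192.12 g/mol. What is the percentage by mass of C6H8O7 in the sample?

Total n(LiOH) added = 0.1578 x 0.05156 = 0.008136 mol.
n(HBr) used = 0.2807 x 0.01112 = 0.003121 mol, which equals the excess n(LiOH).
So n(LiOH) consumed by the sample = 0.008136 - 0.003121 = 0.005015 mol.
n(C6H8O7) = 0.005015 / 3 = 0.001672 mol.
mass C6H8O7 = 0.001672 x 192.12 = 0.3211 g, so %C6H8O7 = 0.3211/0.3798 x 100 = 84.6%.

84.6%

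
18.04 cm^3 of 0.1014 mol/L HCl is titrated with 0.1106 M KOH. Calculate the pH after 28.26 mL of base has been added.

12.45

n(acid) = 0.1014 x 0.01804 = 0.001829 mol; n(KOH) added = 0.1106 x 0.02826 = 0.003126 mol.
Base is in excess by 0.003126 - 0.001829 = 0.001296 mol in a total volume of 0.04630 L.
[OH^-] = 0.001296/0.04630 = 0.02800 M, so pOH = 1.55 and pH = 14.00 - 1.55 = 12.45.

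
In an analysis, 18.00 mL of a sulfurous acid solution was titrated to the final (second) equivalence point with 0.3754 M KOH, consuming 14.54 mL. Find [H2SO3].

n(KOH) = 0.3754 x 0.01454 = 0.005458 mol.
At the final (second) equivalence point, 2 mol OH^- react per mol H2SO3, so n(H2SO3) = 0.005458 / 2 = 0.002729 mol.
[H2SO3] = 0.002729 / 0.01800 L = 0.152 M.

0.152 M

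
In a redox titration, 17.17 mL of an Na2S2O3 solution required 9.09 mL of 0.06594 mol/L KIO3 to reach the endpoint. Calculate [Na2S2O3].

n(KIO3) = 0.06594 x 0.009090 = 0.0005994 mol.
From the balanced equation, 1 mol KIO3 reacts with 6 mol Na2S2O3, so n(Na2S2O3) = 0.0005994 x 6/1 = 0.003596 mol.
[Na2S2O3] = 0.003596 / 0.01717 L = 0.209 M.

0.209 M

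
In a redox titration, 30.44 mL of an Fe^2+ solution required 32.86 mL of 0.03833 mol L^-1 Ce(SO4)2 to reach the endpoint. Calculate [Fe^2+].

n(Ce(SO4)2) = 0.03833 x 0.03286 = 0.001260 mol.
From the balanced equation, 1 mol Ce(SO4)2 reacts with 1 mol Fe^2+, so n(Fe^2+) = 0.001260 x 1/1 = 0.001260 mol.
[Fe^2+] = 0.001260 / 0.03044 L = 0.0414 M.

0.0414 M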